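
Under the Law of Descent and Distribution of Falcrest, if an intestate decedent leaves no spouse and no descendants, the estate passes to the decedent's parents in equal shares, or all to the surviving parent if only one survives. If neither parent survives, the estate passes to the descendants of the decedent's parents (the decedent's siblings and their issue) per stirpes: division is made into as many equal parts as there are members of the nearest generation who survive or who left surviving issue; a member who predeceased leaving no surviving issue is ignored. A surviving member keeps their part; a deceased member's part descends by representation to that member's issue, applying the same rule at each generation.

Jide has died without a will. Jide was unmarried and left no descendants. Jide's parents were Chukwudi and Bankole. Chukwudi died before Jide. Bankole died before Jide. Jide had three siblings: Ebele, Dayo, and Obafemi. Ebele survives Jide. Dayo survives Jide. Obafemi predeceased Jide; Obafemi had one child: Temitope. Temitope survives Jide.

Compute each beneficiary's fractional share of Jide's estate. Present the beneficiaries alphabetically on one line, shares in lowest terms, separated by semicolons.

Dayo 1/3; Ebele 1/3; Temitope 1/3

Neither parent survives and there are no descendants, so the estate passes to Jide's siblings and their issue per stirpes.
The estate is divided into 3 equal shares of 1/3 among Ebele, Dayo, Obafemi.
Ebele is living and takes 1/3.
Dayo is living and takes 1/3.
Obafemi predeceased; the 1/3 allotted to Obafemi's branch passes to Obafemi's issue by representation.
Temitope is the sole taker at this level and receives the full 1/3.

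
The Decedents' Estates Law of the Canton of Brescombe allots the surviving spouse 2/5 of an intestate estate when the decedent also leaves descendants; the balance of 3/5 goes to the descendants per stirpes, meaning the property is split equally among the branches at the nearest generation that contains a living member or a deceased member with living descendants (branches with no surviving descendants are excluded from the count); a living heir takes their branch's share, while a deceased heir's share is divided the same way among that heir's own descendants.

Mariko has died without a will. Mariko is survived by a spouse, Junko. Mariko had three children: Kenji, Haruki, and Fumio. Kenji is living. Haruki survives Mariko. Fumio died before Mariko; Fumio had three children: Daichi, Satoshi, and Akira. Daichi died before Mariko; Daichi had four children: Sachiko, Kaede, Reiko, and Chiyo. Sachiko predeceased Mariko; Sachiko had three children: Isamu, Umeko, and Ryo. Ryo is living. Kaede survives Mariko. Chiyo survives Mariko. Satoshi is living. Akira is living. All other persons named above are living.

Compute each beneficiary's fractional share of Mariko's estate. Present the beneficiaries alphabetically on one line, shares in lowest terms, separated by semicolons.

Akira 1/15; Chiyo 1/60; Haruki 1/5; Isamu 1/180; Junko 2/5; Kaede 1/60; Kenji 1/5; Reiko 1/60; Ryo 1/180; Satoshi 1/15; Umeko 1/180

Junko, as surviving spouse, takes 2/5.
The remaining 3/5 passes to Mariko's descendants per stirpes.
The 3/5 is divided into 3 equal shares of 1/5 among Kenji, Haruki, Fumio.
Kenji is living and takes 1/5.
Haruki is living and takes 1/5.
Fumio predeceased; the 1/5 allotted to Fumio's branch passes to Fumio's issue by representation.
The 1/5 is divided into 3 equal shares of 1/15 among Daichi, Satoshi, Akira.
Daichi predeceased; the 1/15 allotted to Daichi's branch passes to Daichi's issue by representation.
The 1/15 is divided into 4 equal shares of 1/60 among Sachiko, Kaede, Reiko, Chiyo.
Sachiko predeceased; the 1/60 allotted to Sachiko's branch passes to Sachiko's issue by representation.
The 1/60 is divided into 3 equal shares of 1/180 among Isamu, Umeko, Ryo.
Isamu is living and takes 1/180.
Umeko is living and takes 1/180.
Ryo is living and takes 1/180.
Kaede is living and takes 1/60.
Reiko is living and takes 1/60.
Chiyo is living and takes 1/60.
Satoshi is living and takes 1/15.
Akira is living and takes 1/15.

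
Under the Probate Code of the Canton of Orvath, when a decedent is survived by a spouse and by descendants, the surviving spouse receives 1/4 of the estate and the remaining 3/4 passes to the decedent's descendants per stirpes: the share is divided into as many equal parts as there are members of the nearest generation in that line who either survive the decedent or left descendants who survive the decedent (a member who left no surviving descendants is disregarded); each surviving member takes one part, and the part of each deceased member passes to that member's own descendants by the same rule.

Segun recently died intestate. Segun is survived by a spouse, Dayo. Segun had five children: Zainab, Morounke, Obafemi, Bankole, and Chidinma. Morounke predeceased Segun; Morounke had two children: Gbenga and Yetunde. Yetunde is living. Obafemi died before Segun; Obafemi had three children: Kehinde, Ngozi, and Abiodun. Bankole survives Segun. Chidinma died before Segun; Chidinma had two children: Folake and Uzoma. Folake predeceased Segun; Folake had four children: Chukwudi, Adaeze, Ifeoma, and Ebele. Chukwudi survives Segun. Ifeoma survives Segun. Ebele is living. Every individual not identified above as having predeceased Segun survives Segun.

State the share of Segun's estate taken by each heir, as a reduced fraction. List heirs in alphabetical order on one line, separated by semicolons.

Dayo, as surviving spouse, takes 1/4.
The remaining 3/4 passes to Segun's descendants per stirpes.
The 3/4 is divided into 5 equal shares of 3/20 among Zainab, Morounke, Obafemi, Bankole, Chidinma.
Zainab is living and takes 3/20.
Morounke predeceased; the 3/20 allotted to Morounke's branch passes to Morounke's issue by representation.
The 3/20 is divided into 2 equal shares of 3/40 among Gbenga, Yetunde.
Gbenga is living and takes 3/40.
Yetunde is living and takes 3/40.
Obafemi predeceased; the 3/20 allotted to Obafemi's branch passes to Obafemi's issue by representation.
The 3/20 is divided into 3 equal shares of 1/20 among Kehinde, Ngozi, Abiodun.
Kehinde is living and takes 1/20.
Ngozi is living and takes 1/20.
Abiodun is living and takes 1/20.
Bankole is living and takes 3/20.
Chidinma predeceased; the 3/20 allotted to Chidinma's branch passes to Chidinma's issue by representation.
The 3/20 is divided into 2 equal shares of 3/40 among Folake, Uzoma.
Folake predeceased; the 3/40 allotted to Folake's branch passes to Folake's issue by representation.
The 3/40 is divided into 4 equal shares of 3/160 among Chukwudi, Adaeze, Ifeoma, Ebele.
Chukwudi is living and takes 3/160.
Adaeze is living and takes 3/160.
Ifeoma is living and takes 3/160.
Ebele is living and takes 3/160.
Uzoma is living and takes 3/40.

Abiodun 1/20; Adaeze 3/160; Bankole 3/20; Chukwudi 3/160; Dayo 1/4; Ebele 3/160; Gbenga 3/40; Ifeoma 3/160; Kehinde 1/20; Ngozi 1/20; Uzoma 3/40; Yetunde 3/40; Zainab 3/20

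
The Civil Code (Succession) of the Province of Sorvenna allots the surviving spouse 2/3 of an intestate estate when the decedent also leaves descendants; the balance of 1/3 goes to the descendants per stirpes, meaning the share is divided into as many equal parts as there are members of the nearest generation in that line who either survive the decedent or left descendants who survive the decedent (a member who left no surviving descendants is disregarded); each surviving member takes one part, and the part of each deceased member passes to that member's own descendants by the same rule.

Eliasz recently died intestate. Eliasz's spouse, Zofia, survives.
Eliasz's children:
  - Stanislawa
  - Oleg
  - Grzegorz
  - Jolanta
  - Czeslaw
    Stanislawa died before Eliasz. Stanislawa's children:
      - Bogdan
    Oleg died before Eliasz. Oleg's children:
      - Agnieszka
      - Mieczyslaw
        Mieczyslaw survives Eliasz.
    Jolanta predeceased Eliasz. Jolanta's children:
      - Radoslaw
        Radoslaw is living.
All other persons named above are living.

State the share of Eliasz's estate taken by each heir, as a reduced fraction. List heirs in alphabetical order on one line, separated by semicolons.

Agnieszka 1/30; Bogdan 1/15; Czeslaw 1/15; Grzegorz 1/15; Mieczyslaw 1/30; Radoslaw 1/15; Zofia 2/3

Zofia, as surviving spouse, takes 2/3.
The remaining 1/3 passes to Eliasz's descendants per stirpes.
The 1/3 is divided into 5 equal shares of 1/15 among Stanislawa, Oleg, Grzegorz, Jolanta, Czeslaw.
Stanislawa predeceased; the 1/15 allotted to Stanislawa's branch passes to Stanislawa's issue by representation.
Bogdan is the sole taker at this level and receives the full 1/15.
Oleg predeceased; the 1/15 allotted to Oleg's branch passes to Oleg's issue by representation.
The 1/15 is divided into 2 equal shares of 1/30 among Agnieszka, Mieczyslaw.
Agnieszka is living and takes 1/30.
Mieczyslaw is living and takes 1/30.
Grzegorz is living and takes 1/15.
Jolanta predeceased; the 1/15 allotted to Jolanta's branch passes to Jolanta's issue by representation.
Radoslaw is the sole taker at this level and receives the full 1/15.
Czeslaw is living and takes 1/15.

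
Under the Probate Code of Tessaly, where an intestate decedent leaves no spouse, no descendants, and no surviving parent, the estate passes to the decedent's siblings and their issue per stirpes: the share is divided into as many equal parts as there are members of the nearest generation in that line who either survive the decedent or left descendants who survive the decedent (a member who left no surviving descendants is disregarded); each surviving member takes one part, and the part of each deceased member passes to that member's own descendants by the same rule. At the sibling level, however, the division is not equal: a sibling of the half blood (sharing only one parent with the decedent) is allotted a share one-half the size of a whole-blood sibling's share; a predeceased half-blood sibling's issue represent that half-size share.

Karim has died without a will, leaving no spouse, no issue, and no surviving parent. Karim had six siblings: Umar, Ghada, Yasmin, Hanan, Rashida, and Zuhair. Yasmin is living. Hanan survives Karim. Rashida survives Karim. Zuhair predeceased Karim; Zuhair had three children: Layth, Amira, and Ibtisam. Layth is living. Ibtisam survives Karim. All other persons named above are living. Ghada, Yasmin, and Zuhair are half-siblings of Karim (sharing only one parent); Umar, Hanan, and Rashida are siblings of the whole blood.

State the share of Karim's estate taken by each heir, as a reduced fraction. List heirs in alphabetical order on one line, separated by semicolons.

No spouse, descendants, or parent survives, so the estate passes to Karim's siblings per stirpes.
Half-blood siblings count for one-half the weight of whole-blood siblings at the initial division.
Dividing 1 in proportion to weights (total weight 9/2): Umar (weight 1) → 2/9; Ghada (weight 1/2) → 1/9; Yasmin (weight 1/2) → 1/9; Hanan (weight 1) → 2/9; Rashida (weight 1) → 2/9; Zuhair (weight 1/2) → 1/9.
Umar is living and takes 2/9.
Ghada is living and takes 1/9.
Yasmin is living and takes 1/9.
Hanan is living and takes 2/9.
Rashida is living and takes 2/9.
Zuhair predeceased; the 1/9 allotted to Zuhair's branch passes to Zuhair's issue by representation.
The 1/9 is divided into 3 equal shares of 1/27 among Layth, Amira, Ibtisam.
Layth is living and takes 1/27.
Amira is living and takes 1/27.
Ibtisam is living and takes 1/27.

Amira 1/27; Ghada 1/9; Hanan 2/9; Ibtisam 1/27; Layth 1/27; Rashida 2/9; Umar 2/9; Yasmin 1/9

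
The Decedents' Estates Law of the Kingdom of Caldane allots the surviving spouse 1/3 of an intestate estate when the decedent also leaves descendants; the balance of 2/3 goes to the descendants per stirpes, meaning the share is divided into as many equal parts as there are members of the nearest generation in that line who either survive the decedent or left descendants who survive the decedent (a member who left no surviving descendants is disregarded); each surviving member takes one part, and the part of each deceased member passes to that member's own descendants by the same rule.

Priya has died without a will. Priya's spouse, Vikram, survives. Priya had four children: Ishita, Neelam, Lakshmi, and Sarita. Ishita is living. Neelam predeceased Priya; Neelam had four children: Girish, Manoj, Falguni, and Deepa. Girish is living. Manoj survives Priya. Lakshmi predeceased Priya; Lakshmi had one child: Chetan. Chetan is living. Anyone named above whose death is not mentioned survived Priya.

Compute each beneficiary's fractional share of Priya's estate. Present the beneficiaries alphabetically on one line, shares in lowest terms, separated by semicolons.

Chetan 1/6; Deepa 1/24; Falguni 1/24; Girish 1/24; Ishita 1/6; Manoj 1/24; Sarita 1/6; Vikram 1/3

Vikram, as surviving spouse, takes 1/3.
The remaining 2/3 passes to Priya's descendants per stirpes.
The 2/3 is divided into 4 equal shares of 1/6 among Ishita, Neelam, Lakshmi, Sarita.
Ishita is living and takes 1/6.
Neelam predeceased; the 1/6 allotted to Neelam's branch passes to Neelam's issue by representation.
The 1/6 is divided into 4 equal shares of 1/24 among Girish, Manoj, Falguni, Deepa.
Girish is living and takes 1/24.
Manoj is living and takes 1/24.
Falguni is living and takes 1/24.
Deepa is living and takes 1/24.
Lakshmi predeceased; the 1/6 allotted to Lakshmi's branch passes to Lakshmi's issue by representation.
Chetan is the sole taker at this level and receives the full 1/6.
Sarita is living and takes 1/6.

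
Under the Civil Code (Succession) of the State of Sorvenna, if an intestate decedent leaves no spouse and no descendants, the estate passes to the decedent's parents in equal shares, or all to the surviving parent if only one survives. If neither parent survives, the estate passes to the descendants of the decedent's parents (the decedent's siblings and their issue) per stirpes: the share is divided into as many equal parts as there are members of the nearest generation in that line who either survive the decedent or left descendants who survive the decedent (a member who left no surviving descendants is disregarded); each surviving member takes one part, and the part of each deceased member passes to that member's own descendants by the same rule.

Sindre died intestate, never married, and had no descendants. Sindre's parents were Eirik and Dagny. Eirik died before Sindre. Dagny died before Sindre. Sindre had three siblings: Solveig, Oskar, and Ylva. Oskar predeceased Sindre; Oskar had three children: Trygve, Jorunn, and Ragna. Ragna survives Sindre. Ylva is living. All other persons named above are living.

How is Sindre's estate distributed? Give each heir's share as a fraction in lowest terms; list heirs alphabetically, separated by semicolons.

Neither parent survives and there are no descendants, so the estate passes to Sindre's siblings and their issue per stirpes.
The estate is divided into 3 equal shares of 1/3 among Solveig, Oskar, Ylva.
Solveig is living and takes 1/3.
Oskar predeceased; the 1/3 allotted to Oskar's branch passes to Oskar's issue by representation.
The 1/3 is divided into 3 equal shares of 1/9 among Trygve, Jorunn, Ragna.
Trygve is living and takes 1/9.
Jorunn is living and takes 1/9.
Ragna is living and takes 1/9.
Ylva is living and takes 1/3.

Jorunn 1/9; Ragna 1/9; Solveig 1/3; Trygve 1/9; Ylva 1/3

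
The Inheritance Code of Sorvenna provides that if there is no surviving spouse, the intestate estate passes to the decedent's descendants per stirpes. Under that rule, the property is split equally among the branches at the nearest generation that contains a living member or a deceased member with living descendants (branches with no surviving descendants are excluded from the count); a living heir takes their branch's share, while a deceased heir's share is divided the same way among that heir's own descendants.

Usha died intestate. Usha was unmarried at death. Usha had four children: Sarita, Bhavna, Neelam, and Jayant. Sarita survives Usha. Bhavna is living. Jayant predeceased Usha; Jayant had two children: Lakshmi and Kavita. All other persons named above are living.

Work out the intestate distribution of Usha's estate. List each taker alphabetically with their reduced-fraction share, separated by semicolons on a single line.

Bhavna 1/4; Kavita 1/8; Lakshmi 1/8; Neelam 1/4; Sarita 1/4

There is no surviving spouse, so the entire estate passes to Usha's descendants per stirpes.
The estate is divided into 4 equal shares of 1/4 among Sarita, Bhavna, Neelam, Jayant.
Sarita is living and takes 1/4.
Bhavna is living and takes 1/4.
Neelam is living and takes 1/4.
Jayant predeceased; the 1/4 allotted to Jayant's branch passes to Jayant's issue by representation.
The 1/4 is divided into 2 equal shares of 1/8 among Lakshmi, Kavita.
Lakshmi is living and takes 1/8.
Kavita is living and takes 1/8.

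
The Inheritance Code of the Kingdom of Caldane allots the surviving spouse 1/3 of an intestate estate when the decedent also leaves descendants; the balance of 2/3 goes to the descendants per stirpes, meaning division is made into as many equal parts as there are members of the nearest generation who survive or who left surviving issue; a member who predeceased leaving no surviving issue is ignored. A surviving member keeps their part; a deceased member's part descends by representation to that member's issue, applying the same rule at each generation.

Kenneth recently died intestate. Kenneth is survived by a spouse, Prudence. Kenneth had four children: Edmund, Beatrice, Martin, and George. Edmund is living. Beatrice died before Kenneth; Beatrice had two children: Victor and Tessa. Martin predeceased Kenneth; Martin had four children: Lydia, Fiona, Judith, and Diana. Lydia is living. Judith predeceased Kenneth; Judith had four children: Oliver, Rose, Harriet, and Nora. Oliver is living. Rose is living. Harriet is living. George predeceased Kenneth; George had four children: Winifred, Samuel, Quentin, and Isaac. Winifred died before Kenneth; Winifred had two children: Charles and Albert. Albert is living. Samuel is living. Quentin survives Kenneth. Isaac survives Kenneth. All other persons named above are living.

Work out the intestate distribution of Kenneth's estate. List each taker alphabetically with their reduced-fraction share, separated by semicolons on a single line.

Prudence, as surviving spouse, takes 1/3.
The remaining 2/3 passes to Kenneth's descendants per stirpes.
The 2/3 is divided into 4 equal shares of 1/6 among Edmund, Beatrice, Martin, George.
Edmund is living and takes 1/6.
Beatrice predeceased; the 1/6 allotted to Beatrice's branch passes to Beatrice's issue by representation.
The 1/6 is divided into 2 equal shares of 1/12 among Victor, Tessa.
Victor is living and takes 1/12.
Tessa is living and takes 1/12.
Martin predeceased; the 1/6 allotted to Martin's branch passes to Martin's issue by representation.
The 1/6 is divided into 4 equal shares of 1/24 among Lydia, Fiona, Judith, Diana.
Lydia is living and takes 1/24.
Fiona is living and takes 1/24.
Judith predeceased; the 1/24 allotted to Judith's branch passes to Judith's issue by representation.
The 1/24 is divided into 4 equal shares of 1/96 among Oliver, Rose, Harriet, Nora.
Oliver is living and takes 1/96.
Rose is living and takes 1/96.
Harriet is living and takes 1/96.
Nora is living and takes 1/96.
Diana is living and takes 1/24.
George predeceased; the 1/6 allotted to George's branch passes to George's issue by representation.
The 1/6 is divided into 4 equal shares of 1/24 among Winifred, Samuel, Quentin, Isaac.
Winifred predeceased; the 1/24 allotted to Winifred's branch passes to Winifred's issue by representation.
The 1/24 is divided into 2 equal shares of 1/48 among Charles, Albert.
Charles is living and takes 1/48.
Albert is living and takes 1/48.
Samuel is living and takes 1/24.
Quentin is living and takes 1/24.
Isaac is living and takes 1/24.

Albert 1/48; Charles 1/48; Diana 1/24; Edmund 1/6; Fiona 1/24; Harriet 1/96; Isaac 1/24; Lydia 1/24; Nora 1/96; Oliver 1/96; Prudence 1/3; Quentin 1/24; Rose 1/96; Samuel 1/24; Tessa 1/12; Victor 1/12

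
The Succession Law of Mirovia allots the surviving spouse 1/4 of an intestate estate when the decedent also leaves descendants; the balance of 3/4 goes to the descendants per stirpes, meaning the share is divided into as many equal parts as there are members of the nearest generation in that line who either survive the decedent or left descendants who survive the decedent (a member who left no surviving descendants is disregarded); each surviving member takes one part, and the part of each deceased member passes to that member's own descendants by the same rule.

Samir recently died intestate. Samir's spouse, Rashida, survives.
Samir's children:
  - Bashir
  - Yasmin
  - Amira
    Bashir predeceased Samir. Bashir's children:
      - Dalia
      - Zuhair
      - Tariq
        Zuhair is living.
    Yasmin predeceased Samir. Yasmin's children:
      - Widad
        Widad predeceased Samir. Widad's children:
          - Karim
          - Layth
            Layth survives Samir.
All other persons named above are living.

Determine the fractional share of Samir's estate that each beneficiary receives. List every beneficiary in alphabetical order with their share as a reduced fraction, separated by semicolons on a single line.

Rashida, as surviving spouse, takes 1/4.
The remaining 3/4 passes to Samir's descendants per stirpes.
The 3/4 is divided into 3 equal shares of 1/4 among Bashir, Yasmin, Amira.
Bashir predeceased; the 1/4 allotted to Bashir's branch passes to Bashir's issue by representation.
The 1/4 is divided into 3 equal shares of 1/12 among Dalia, Zuhair, Tariq.
Dalia is living and takes 1/12.
Zuhair is living and takes 1/12.
Tariq is living and takes 1/12.
Yasmin predeceased; the 1/4 allotted to Yasmin's branch passes to Yasmin's issue by representation.
Widad's line is the sole branch at this level, so the full 1/4 passes to Widad's issue by representation.
The 1/4 is divided into 2 equal shares of 1/8 among Karim, Layth.
Karim is living and takes 1/8.
Layth is living and takes 1/8.
Amira is living and takes 1/4.

Amira 1/4; Dalia 1/12; Karim 1/8; Layth 1/8; Rashida 1/4; Tariq 1/12; Zuhair 1/12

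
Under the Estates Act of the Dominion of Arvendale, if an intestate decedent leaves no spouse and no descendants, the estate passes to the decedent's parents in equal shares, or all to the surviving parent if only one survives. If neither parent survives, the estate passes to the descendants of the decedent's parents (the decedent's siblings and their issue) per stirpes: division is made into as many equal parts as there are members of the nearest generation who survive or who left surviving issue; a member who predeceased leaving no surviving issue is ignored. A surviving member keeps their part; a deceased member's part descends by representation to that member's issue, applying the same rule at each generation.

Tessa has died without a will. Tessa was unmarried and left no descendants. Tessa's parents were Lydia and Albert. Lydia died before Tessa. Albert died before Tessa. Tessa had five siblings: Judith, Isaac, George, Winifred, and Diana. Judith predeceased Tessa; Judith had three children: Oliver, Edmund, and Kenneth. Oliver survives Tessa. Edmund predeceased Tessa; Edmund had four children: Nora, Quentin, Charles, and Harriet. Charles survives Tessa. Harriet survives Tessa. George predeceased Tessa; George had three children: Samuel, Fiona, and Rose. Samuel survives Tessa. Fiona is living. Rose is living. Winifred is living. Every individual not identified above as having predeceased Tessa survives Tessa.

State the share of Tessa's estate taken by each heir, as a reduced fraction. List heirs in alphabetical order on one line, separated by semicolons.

Neither parent survives and there are no descendants, so the estate passes to Tessa's siblings and their issue per stirpes.
The estate is divided into 5 equal shares of 1/5 among Judith, Isaac, George, Winifred, Diana.
Judith predeceased; the 1/5 allotted to Judith's branch passes to Judith's issue by representation.
The 1/5 is divided into 3 equal shares of 1/15 among Oliver, Edmund, Kenneth.
Oliver is living and takes 1/15.
Edmund predeceased; the 1/15 allotted to Edmund's branch passes to Edmund's issue by representation.
The 1/15 is divided into 4 equal shares of 1/60 among Nora, Quentin, Charles, Harriet.
Nora is living and takes 1/60.
Quentin is living and takes 1/60.
Charles is living and takes 1/60.
Harriet is living and takes 1/60.
Kenneth is living and takes 1/15.
Isaac is living and takes 1/5.
George predeceased; the 1/5 allotted to George's branch passes to George's issue by representation.
The 1/5 is divided into 3 equal shares of 1/15 among Samuel, Fiona, Rose.
Samuel is living and takes 1/15.
Fiona is living and takes 1/15.
Rose is living and takes 1/15.
Winifred is living and takes 1/5.
Diana is living and takes 1/5.

Charles 1/60; Diana 1/5; Fiona 1/15; Harriet 1/60; Isaac 1/5; Kenneth 1/15; Nora 1/60; Oliver 1/15; Quentin 1/60; Rose 1/15; Samuel 1/15; Winifred 1/5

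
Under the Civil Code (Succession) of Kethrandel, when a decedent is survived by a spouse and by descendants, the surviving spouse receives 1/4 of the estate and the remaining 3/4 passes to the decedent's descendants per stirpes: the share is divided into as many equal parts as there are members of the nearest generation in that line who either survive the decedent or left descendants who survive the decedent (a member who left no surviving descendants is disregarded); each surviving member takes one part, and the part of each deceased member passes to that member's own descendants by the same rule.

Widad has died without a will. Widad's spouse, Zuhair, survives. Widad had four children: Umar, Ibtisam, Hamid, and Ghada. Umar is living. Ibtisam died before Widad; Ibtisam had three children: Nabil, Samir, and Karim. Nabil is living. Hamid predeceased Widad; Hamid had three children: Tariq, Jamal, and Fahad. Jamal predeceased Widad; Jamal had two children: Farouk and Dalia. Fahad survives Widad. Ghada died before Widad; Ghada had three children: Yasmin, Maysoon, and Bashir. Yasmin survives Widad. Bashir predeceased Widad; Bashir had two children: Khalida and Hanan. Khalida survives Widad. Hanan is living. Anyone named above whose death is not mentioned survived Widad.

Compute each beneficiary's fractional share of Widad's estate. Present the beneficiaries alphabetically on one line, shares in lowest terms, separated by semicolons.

Dalia 1/32; Fahad 1/16; Farouk 1/32; Hanan 1/32; Karim 1/16; Khalida 1/32; Maysoon 1/16; Nabil 1/16; Samir 1/16; Tariq 1/16; Umar 3/16; Yasmin 1/16; Zuhair 1/4

Zuhair, as surviving spouse, takes 1/4.
The remaining 3/4 passes to Widad's descendants per stirpes.
The 3/4 is divided into 4 equal shares of 3/16 among Umar, Ibtisam, Hamid, Ghada.
Umar is living and takes 3/16.
Ibtisam predeceased; the 3/16 allotted to Ibtisam's branch passes to Ibtisam's issue by representation.
The 3/16 is divided into 3 equal shares of 1/16 among Nabil, Samir, Karim.
Nabil is living and takes 1/16.
Samir is living and takes 1/16.
Karim is living and takes 1/16.
Hamid predeceased; the 3/16 allotted to Hamid's branch passes to Hamid's issue by representation.
The 3/16 is divided into 3 equal shares of 1/16 among Tariq, Jamal, Fahad.
Tariq is living and takes 1/16.
Jamal predeceased; the 1/16 allotted to Jamal's branch passes to Jamal's issue by representation.
The 1/16 is divided into 2 equal shares of 1/32 among Farouk, Dalia.
Farouk is living and takes 1/32.
Dalia is living and takes 1/32.
Fahad is living and takes 1/16.
Ghada predeceased; the 3/16 allotted to Ghada's branch passes to Ghada's issue by representation.
The 3/16 is divided into 3 equal shares of 1/16 among Yasmin, Maysoon, Bashir.
Yasmin is living and takes 1/16.
Maysoon is living and takes 1/16.
Bashir predeceased; the 1/16 allotted to Bashir's branch passes to Bashir's issue by representation.
The 1/16 is divided into 2 equal shares of 1/32 among Khalida, Hanan.
Khalida is living and takes 1/32.
Hanan is living and takes 1/32.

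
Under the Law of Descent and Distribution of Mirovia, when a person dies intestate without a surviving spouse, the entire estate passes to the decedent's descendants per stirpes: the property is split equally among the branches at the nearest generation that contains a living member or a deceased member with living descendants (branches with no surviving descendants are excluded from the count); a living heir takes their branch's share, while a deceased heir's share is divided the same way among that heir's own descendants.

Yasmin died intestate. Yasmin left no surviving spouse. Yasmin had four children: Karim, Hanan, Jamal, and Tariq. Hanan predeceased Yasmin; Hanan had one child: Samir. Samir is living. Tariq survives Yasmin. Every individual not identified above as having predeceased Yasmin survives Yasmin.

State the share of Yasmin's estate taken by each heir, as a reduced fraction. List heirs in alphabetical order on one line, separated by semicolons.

Jamal 1/4; Karim 1/4; Samir 1/4; Tariq 1/4

There is no surviving spouse, so the entire estate passes to Yasmin's descendants per stirpes.
The estate is divided into 4 equal shares of 1/4 among Karim, Hanan, Jamal, Tariq.
Karim is living and takes 1/4.
Hanan predeceased; the 1/4 allotted to Hanan's branch passes to Hanan's issue by representation.
Samir is the sole taker at this level and receives the full 1/4.
Jamal is living and takes 1/4.
Tariq is living and takes 1/4.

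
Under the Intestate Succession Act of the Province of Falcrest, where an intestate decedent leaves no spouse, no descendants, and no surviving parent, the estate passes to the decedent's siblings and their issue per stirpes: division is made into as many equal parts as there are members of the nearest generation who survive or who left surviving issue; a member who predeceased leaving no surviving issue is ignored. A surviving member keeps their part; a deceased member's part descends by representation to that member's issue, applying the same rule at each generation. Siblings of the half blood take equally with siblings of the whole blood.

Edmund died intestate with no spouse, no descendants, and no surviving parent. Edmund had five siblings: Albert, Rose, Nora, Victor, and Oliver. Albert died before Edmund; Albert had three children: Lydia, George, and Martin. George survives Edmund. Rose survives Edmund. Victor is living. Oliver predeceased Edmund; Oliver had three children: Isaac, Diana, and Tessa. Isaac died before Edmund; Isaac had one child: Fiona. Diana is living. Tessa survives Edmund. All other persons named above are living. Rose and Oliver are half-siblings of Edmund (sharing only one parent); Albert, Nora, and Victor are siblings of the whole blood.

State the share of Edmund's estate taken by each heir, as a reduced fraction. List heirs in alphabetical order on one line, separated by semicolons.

No spouse, descendants, or parent survives, so the estate passes to Edmund's siblings per stirpes.
Half-blood and whole-blood siblings take equally under the stated rule.
The estate is divided into 5 equal shares of 1/5 among Albert, Rose, Nora, Victor, Oliver.
Albert predeceased; the 1/5 allotted to Albert's branch passes to Albert's issue by representation.
The 1/5 is divided into 3 equal shares of 1/15 among Lydia, George, Martin.
Lydia is living and takes 1/15.
George is living and takes 1/15.
Martin is living and takes 1/15.
Rose is living and takes 1/5.
Nora is living and takes 1/5.
Victor is living and takes 1/5.
Oliver predeceased; the 1/5 allotted to Oliver's branch passes to Oliver's issue by representation.
The 1/5 is divided into 3 equal shares of 1/15 among Isaac, Diana, Tessa.
Isaac predeceased; the 1/15 allotted to Isaac's branch passes to Isaac's issue by representation.
Fiona is the sole taker at this level and receives the full 1/15.
Diana is living and takes 1/15.
Tessa is living and takes 1/15.

Diana 1/15; Fiona 1/15; George 1/15; Lydia 1/15; Martin 1/15; Nora 1/5; Rose 1/5; Tessa 1/15; Victor 1/5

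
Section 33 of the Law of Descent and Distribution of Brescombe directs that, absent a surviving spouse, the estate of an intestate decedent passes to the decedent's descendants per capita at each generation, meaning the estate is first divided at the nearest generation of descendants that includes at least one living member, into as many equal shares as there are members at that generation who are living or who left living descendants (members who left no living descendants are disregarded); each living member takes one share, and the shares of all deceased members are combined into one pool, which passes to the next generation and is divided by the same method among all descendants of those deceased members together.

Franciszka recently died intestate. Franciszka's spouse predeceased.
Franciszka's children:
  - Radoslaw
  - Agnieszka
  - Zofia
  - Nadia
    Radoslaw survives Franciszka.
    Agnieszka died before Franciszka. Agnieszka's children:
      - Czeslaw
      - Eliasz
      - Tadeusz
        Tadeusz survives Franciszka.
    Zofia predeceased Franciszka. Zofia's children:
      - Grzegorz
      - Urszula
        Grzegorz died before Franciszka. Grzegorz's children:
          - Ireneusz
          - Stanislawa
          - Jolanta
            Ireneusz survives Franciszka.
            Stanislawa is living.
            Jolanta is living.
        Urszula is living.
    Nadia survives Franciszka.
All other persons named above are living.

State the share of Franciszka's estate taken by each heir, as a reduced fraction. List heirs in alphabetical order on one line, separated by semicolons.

Czeslaw 1/10; Eliasz 1/10; Ireneusz 1/30; Jolanta 1/30; Nadia 1/4; Radoslaw 1/4; Stanislawa 1/30; Tadeusz 1/10; Urszula 1/10

There is no surviving spouse, so the entire estate passes to Franciszka's descendants per capita at each generation.
At generation 1 (Radoslaw, Agnieszka, Zofia, Nadia) there are 4 shares of (1)/4 = 1/4 each.
Living: Radoslaw and Nadia — each takes 1/4.
Deceased: Agnieszka and Zofia. Their combined 1/2 is pooled and carried to generation 2.
At generation 2 (Czeslaw, Eliasz, Tadeusz, Grzegorz, Urszula) there are 5 shares of (1/2)/5 = 1/10 each.
Living: Czeslaw, Eliasz, Tadeusz, and Urszula — each takes 1/10.
Deceased: Grzegorz. That 1/10 share is carried to generation 3.
At generation 3 (Ireneusz, Stanislawa, Jolanta) there are 3 shares of (1/10)/3 = 1/30 each.
Living: Ireneusz, Stanislawa, and Jolanta — each takes 1/30.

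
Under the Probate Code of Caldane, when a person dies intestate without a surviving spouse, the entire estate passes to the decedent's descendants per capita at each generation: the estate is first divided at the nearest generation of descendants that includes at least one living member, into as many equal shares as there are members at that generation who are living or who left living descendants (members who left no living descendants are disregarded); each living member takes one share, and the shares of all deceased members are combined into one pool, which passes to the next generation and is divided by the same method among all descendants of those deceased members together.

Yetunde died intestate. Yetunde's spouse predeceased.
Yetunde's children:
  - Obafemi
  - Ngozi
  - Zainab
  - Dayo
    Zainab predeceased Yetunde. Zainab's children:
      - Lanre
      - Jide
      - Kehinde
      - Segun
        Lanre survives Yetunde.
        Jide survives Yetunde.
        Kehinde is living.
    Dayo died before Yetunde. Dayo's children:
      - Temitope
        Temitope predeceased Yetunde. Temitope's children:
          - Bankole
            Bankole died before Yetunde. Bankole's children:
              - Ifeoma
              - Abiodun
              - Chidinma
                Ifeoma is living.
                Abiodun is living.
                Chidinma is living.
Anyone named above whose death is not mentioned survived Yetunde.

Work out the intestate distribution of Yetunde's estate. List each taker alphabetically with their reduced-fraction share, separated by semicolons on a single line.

Abiodun 1/30; Chidinma 1/30; Ifeoma 1/30; Jide 1/10; Kehinde 1/10; Lanre 1/10; Ngozi 1/4; Obafemi 1/4; Segun 1/10

There is no surviving spouse, so the entire estate passes to Yetunde's descendants per capita at each generation.
At generation 1 (Obafemi, Ngozi, Zainab, Dayo) there are 4 shares of (1)/4 = 1/4 each.
Living: Obafemi and Ngozi — each takes 1/4.
Deceased: Zainab and Dayo. Their combined 1/2 is pooled and carried to generation 2.
At generation 2 (Lanre, Jide, Kehinde, Segun, Temitope) there are 5 shares of (1/2)/5 = 1/10 each.
Living: Lanre, Jide, Kehinde, and Segun — each takes 1/10.
Deceased: Temitope. That 1/10 share is carried to generation 3.
At generation 3 (Bankole) there are 1 shares of (1/10)/1 = 1/10 each.
Deceased: Bankole. That 1/10 share is carried to generation 4.
At generation 4 (Ifeoma, Abiodun, Chidinma) there are 3 shares of (1/10)/3 = 1/30 each.
Living: Ifeoma, Abiodun, and Chidinma — each takes 1/30.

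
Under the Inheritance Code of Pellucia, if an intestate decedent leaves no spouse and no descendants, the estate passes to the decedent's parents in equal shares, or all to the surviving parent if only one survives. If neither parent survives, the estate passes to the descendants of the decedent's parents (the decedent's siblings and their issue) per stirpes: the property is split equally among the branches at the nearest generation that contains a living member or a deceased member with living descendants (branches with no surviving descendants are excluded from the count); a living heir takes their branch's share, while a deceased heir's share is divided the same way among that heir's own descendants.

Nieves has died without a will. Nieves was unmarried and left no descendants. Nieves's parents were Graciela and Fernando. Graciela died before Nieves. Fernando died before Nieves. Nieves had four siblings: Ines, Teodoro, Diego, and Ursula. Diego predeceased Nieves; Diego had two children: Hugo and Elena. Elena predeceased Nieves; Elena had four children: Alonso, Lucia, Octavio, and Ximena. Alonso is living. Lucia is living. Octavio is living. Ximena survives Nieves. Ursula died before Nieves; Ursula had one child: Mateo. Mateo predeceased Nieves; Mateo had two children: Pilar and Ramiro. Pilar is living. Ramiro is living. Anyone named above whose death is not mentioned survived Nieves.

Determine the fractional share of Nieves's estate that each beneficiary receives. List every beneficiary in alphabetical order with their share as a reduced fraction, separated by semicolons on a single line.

Neither parent survives and there are no descendants, so the estate passes to Nieves's siblings and their issue per stirpes.
The estate is divided into 4 equal shares of 1/4 among Ines, Teodoro, Diego, Ursula.
Ines is living and takes 1/4.
Teodoro is living and takes 1/4.
Diego predeceased; the 1/4 allotted to Diego's branch passes to Diego's issue by representation.
The 1/4 is divided into 2 equal shares of 1/8 among Hugo, Elena.
Hugo is living and takes 1/8.
Elena predeceased; the 1/8 allotted to Elena's branch passes to Elena's issue by representation.
The 1/8 is divided into 4 equal shares of 1/32 among Alonso, Lucia, Octavio, Ximena.
Alonso is living and takes 1/32.
Lucia is living and takes 1/32.
Octavio is living and takes 1/32.
Ximena is living and takes 1/32.
Ursula predeceased; the 1/4 allotted to Ursula's branch passes to Ursula's issue by representation.
Mateo's line is the sole branch at this level, so the full 1/4 passes to Mateo's issue by representation.
The 1/4 is divided into 2 equal shares of 1/8 among Pilar, Ramiro.
Pilar is living and takes 1/8.
Ramiro is living and takes 1/8.

Alonso 1/32; Hugo 1/8; Ines 1/4; Lucia 1/32; Octavio 1/32; Pilar 1/8; Ramiro 1/8; Teodoro 1/4; Ximena 1/32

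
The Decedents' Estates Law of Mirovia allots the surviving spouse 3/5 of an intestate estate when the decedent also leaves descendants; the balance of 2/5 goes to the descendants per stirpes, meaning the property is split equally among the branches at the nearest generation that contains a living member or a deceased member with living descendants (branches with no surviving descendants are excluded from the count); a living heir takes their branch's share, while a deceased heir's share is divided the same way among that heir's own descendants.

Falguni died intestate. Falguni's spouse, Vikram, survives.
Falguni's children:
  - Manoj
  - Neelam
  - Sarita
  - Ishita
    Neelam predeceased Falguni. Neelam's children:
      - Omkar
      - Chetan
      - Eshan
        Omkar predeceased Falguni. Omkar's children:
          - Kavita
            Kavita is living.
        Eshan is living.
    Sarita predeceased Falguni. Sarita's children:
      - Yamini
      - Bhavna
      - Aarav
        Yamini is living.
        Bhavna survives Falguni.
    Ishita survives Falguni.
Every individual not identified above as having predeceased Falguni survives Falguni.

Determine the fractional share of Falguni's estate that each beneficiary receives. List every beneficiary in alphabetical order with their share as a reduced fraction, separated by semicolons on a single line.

Aarav 1/30; Bhavna 1/30; Chetan 1/30; Eshan 1/30; Ishita 1/10; Kavita 1/30; Manoj 1/10; Vikram 3/5; Yamini 1/30

Vikram, as surviving spouse, takes 3/5.
The remaining 2/5 passes to Falguni's descendants per stirpes.
The 2/5 is divided into 4 equal shares of 1/10 among Manoj, Neelam, Sarita, Ishita.
Manoj is living and takes 1/10.
Neelam predeceased; the 1/10 allotted to Neelam's branch passes to Neelam's issue by representation.
The 1/10 is divided into 3 equal shares of 1/30 among Omkar, Chetan, Eshan.
Omkar predeceased; the 1/30 allotted to Omkar's branch passes to Omkar's issue by representation.
Kavita is the sole taker at this level and receives the full 1/30.
Chetan is living and takes 1/30.
Eshan is living and takes 1/30.
Sarita predeceased; the 1/10 allotted to Sarita's branch passes to Sarita's issue by representation.
The 1/10 is divided into 3 equal shares of 1/30 among Yamini, Bhavna, Aarav.
Yamini is living and takes 1/30.
Bhavna is living and takes 1/30.
Aarav is living and takes 1/30.
Ishita is living and takes 1/10.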